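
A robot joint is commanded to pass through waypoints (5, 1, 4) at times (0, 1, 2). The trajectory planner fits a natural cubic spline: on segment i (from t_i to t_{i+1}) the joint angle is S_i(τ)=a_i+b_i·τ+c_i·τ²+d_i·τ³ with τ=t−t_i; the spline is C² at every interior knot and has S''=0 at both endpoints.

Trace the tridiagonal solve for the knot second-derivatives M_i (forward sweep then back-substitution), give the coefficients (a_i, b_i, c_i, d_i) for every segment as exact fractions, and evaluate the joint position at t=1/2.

  seg 0: a=5 b=-23/4 c=0 d=7/4
  seg 1: a=1 b=-1/2 c=21/4 d=-7/4
S(1/2) = 75/32

Δ: Δ0=-4, Δ1=3
row 1: diag=4, rhs=42; c'=1/4, d'=21/2
back: M1=21/2
M: M0=0, M1=21/2, M2=0
seg 0: a=5, c=M0/2=0, d=(M1−M0)/(6·1)=7/4, b=Δ0−h0·(2M0+M1)/6=-23/4
seg 1: a=1, c=M1/2=21/4, d=(M2−M1)/(6·1)=-7/4, b=Δ1−h1·(2M1+M2)/6=-1/2
t_q=1/2 → seg 0, τ=1/2; S=5+-23/4·τ+0·τ²+7/4·τ³=75/32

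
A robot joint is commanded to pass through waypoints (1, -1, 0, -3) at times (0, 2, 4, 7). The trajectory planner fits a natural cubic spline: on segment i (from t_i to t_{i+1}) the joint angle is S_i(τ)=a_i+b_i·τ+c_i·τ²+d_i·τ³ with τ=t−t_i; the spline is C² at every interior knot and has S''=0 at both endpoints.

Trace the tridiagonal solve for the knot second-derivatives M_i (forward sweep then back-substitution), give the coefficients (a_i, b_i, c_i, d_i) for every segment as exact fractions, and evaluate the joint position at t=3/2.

Δ: Δ0=-1, Δ1=1/2, Δ2=-1
row 1: diag=8, rhs=9; c'=1/4, d'=9/8
row 2: denom=10−2·1/4=19/2; d'=(-9−2·9/8)/(19/2)=-45/38
back: M2=-45/38
back: M1=9/8−1/4·-45/38=27/19
M: M0=0, M1=27/19, M2=-45/38, M3=0
seg 0: a=1, c=M0/2=0, d=(M1−M0)/(6·2)=9/76, b=Δ0−h0·(2M0+M1)/6=-28/19
seg 1: a=-1, c=M1/2=27/38, d=(M2−M1)/(6·2)=-33/152, b=Δ1−h1·(2M1+M2)/6=-1/19
seg 2: a=0, c=M2/2=-45/76, d=(M3−M2)/(6·3)=5/76, b=Δ2−h2·(2M2+M3)/6=7/38
t_q=3/2 → seg 0, τ=3/2; S=1+-28/19·τ+0·τ²+9/76·τ³=-493/608

  seg 0: a=1 b=-28/19 c=0 d=9/76
  seg 1: a=-1 b=-1/19 c=27/38 d=-33/152
  seg 2: a=0 b=7/38 c=-45/76 d=5/76
S(3/2) = -493/608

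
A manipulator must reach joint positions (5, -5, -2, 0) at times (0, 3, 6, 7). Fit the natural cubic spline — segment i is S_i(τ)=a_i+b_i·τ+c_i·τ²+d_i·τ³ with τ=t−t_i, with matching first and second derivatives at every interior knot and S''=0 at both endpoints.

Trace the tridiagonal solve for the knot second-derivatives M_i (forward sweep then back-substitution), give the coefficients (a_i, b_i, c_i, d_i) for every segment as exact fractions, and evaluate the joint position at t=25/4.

  seg 0: a=5 b=-385/87 c=0 d=95/783
  seg 1: a=-5 b=-100/87 c=95/87 d=-98/783
  seg 2: a=-2 b=176/87 c=-1/29 d=1/87
S(25/4) = -2777/1856

Δ: Δ0=-10/3, Δ1=1, Δ2=2
row 1: diag=12, rhs=26; c'=1/4, d'=13/6
row 2: denom=8−3·1/4=29/4; d'=(6−3·13/6)/(29/4)=-2/29
back: M2=-2/29
back: M1=13/6−1/4·-2/29=190/87
M: M0=0, M1=190/87, M2=-2/29, M3=0
seg 0: a=5, c=M0/2=0, d=(M1−M0)/(6·3)=95/783, b=Δ0−h0·(2M0+M1)/6=-385/87
seg 1: a=-5, c=M1/2=95/87, d=(M2−M1)/(6·3)=-98/783, b=Δ1−h1·(2M1+M2)/6=-100/87
seg 2: a=-2, c=M2/2=-1/29, d=(M3−M2)/(6·1)=1/87, b=Δ2−h2·(2M2+M3)/6=176/87
t_q=25/4 → seg 2, τ=1/4; S=-2+176/87·τ+-1/29·τ²+1/87·τ³=-2777/1856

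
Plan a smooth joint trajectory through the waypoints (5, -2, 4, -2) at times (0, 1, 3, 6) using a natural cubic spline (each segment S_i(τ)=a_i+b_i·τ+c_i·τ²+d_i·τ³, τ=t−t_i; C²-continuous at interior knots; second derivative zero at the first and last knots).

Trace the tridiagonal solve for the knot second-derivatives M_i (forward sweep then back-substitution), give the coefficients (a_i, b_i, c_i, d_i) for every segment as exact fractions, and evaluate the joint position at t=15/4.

Δ: Δ0=-7, Δ1=3, Δ2=-2
row 1: diag=6, rhs=60; c'=1/3, d'=10
row 2: denom=10−2·1/3=28/3; d'=(-30−2·10)/(28/3)=-75/14
back: M2=-75/14
back: M1=10−1/3·-75/14=165/14
M: M0=0, M1=165/14, M2=-75/14, M3=0
seg 0: a=5, c=M0/2=0, d=(M1−M0)/(6·1)=55/28, b=Δ0−h0·(2M0+M1)/6=-251/28
seg 1: a=-2, c=M1/2=165/28, d=(M2−M1)/(6·2)=-10/7, b=Δ1−h1·(2M1+M2)/6=-43/14
seg 2: a=4, c=M2/2=-75/28, d=(M3−M2)/(6·3)=25/84, b=Δ2−h2·(2M2+M3)/6=47/14
t_q=15/4 → seg 2, τ=3/4; S=4+47/14·τ+-75/28·τ²+25/84·τ³=1315/256

  seg 0: a=5 b=-251/28 c=0 d=55/28
  seg 1: a=-2 b=-43/14 c=165/28 d=-10/7
  seg 2: a=4 b=47/14 c=-75/28 d=25/84
S(15/4) = 1315/256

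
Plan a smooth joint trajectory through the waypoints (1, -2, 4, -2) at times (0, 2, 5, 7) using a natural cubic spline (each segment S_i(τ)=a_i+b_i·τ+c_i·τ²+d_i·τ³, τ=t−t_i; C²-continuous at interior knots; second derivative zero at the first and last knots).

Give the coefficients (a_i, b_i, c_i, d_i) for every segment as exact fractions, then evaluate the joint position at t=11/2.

Δ: Δ0=-3/2, Δ1=2, Δ2=-3
row 1: diag=10, rhs=21; c'=3/10, d'=21/10
row 2: denom=10−3·3/10=91/10; d'=(-30−3·21/10)/(91/10)=-363/91
back: M2=-363/91
back: M1=21/10−3/10·-363/91=300/91
M: M0=0, M1=300/91, M2=-363/91, M3=0
seg 0: a=1, c=M0/2=0, d=(M1−M0)/(6·2)=25/91, b=Δ0−h0·(2M0+M1)/6=-473/182
seg 1: a=-2, c=M1/2=150/91, d=(M2−M1)/(6·3)=-17/42, b=Δ1−h1·(2M1+M2)/6=127/182
seg 2: a=4, c=M2/2=-363/182, d=(M3−M2)/(6·2)=121/364, b=Δ2−h2·(2M2+M3)/6=-31/91
t_q=11/2 → seg 2, τ=1/2; S=4+-31/91·τ+-363/182·τ²+121/364·τ³=1403/416

  seg 0: a=1 b=-473/182 c=0 d=25/91
  seg 1: a=-2 b=127/182 c=150/91 d=-17/42
  seg 2: a=4 b=-31/91 c=-363/182 d=121/364
S(11/2) = 1403/416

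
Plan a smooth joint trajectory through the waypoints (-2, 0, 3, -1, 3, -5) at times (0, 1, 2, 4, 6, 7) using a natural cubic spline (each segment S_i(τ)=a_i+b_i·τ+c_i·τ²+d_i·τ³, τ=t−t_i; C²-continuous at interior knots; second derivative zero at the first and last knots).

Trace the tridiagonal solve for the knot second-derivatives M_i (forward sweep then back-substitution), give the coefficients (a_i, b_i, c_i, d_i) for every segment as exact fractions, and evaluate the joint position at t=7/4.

  seg 0: a=-2 b=321/229 c=0 d=137/229
  seg 1: a=0 b=732/229 c=411/229 d=-456/229
  seg 2: a=3 b=186/229 c=-957/229 d=635/458
  seg 3: a=-1 b=168/229 c=948/229 d=-803/458
  seg 4: a=3 b=-858/229 c=-1461/229 d=487/229
S(7/4) = 9405/3664

Δ: Δ0=2, Δ1=3, Δ2=-2, Δ3=2, Δ4=-8
row 1: diag=4, rhs=6; c'=1/4, d'=3/2
row 2: denom=6−1·1/4=23/4; d'=(-30−1·3/2)/(23/4)=-126/23
row 3: denom=8−2·8/23=168/23; d'=(24−2·-126/23)/(168/23)=67/14
row 4: denom=6−2·23/84=229/42; d'=(-60−2·67/14)/(229/42)=-2922/229
back: M4=-2922/229
back: M3=67/14−23/84·-2922/229=1896/229
back: M2=-126/23−8/23·1896/229=-1914/229
back: M1=3/2−1/4·-1914/229=822/229
M: M0=0, M1=822/229, M2=-1914/229, M3=1896/229, M4=-2922/229, M5=0
seg 0: a=-2, c=M0/2=0, d=(M1−M0)/(6·1)=137/229, b=Δ0−h0·(2M0+M1)/6=321/229
seg 1: a=0, c=M1/2=411/229, d=(M2−M1)/(6·1)=-456/229, b=Δ1−h1·(2M1+M2)/6=732/229
seg 2: a=3, c=M2/2=-957/229, d=(M3−M2)/(6·2)=635/458, b=Δ2−h2·(2M2+M3)/6=186/229
seg 3: a=-1, c=M3/2=948/229, d=(M4−M3)/(6·2)=-803/458, b=Δ3−h3·(2M3+M4)/6=168/229
seg 4: a=3, c=M4/2=-1461/229, d=(M5−M4)/(6·1)=487/229, b=Δ4−h4·(2M4+M5)/6=-858/229
t_q=7/4 → seg 1, τ=3/4; S=0+732/229·τ+411/229·τ²+-456/229·τ³=9405/3664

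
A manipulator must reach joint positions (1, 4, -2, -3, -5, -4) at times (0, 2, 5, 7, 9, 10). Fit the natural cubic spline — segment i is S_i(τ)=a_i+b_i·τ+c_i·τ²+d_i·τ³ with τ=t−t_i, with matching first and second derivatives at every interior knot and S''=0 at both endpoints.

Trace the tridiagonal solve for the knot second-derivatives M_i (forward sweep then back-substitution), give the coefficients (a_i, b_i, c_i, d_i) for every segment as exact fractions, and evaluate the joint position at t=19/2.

  seg 0: a=1 b=4519/1882 c=0 d=-212/941
  seg 1: a=4 b=-569/1882 c=-1272/941 d=493/1882
  seg 2: a=-2 b=-1261/941 c=1893/1882 d=-2205/7528
  seg 3: a=-3 b=-1565/1882 c=-2829/3764 d=314/941
  seg 4: a=-5 b=313/1882 c=4707/3764 d=-1569/3764
S(19/2) = -140211/30112

Δ: Δ0=3/2, Δ1=-2, Δ2=-1/2, Δ3=-1, Δ4=1
row 1: diag=10, rhs=-21; c'=3/10, d'=-21/10
row 2: denom=10−3·3/10=91/10; d'=(9−3·-21/10)/(91/10)=153/91
row 3: denom=8−2·20/91=688/91; d'=(-3−2·153/91)/(688/91)=-579/688
row 4: denom=6−2·91/344=941/172; d'=(12−2·-579/688)/(941/172)=4707/1882
back: M4=4707/1882
back: M3=-579/688−91/344·4707/1882=-2829/1882
back: M2=153/91−20/91·-2829/1882=1893/941
back: M1=-21/10−3/10·1893/941=-2544/941
M: M0=0, M1=-2544/941, M2=1893/941, M3=-2829/1882, M4=4707/1882, M5=0
seg 0: a=1, c=M0/2=0, d=(M1−M0)/(6·2)=-212/941, b=Δ0−h0·(2M0+M1)/6=4519/1882
seg 1: a=4, c=M1/2=-1272/941, d=(M2−M1)/(6·3)=493/1882, b=Δ1−h1·(2M1+M2)/6=-569/1882
seg 2: a=-2, c=M2/2=1893/1882, d=(M3−M2)/(6·2)=-2205/7528, b=Δ2−h2·(2M2+M3)/6=-1261/941
seg 3: a=-3, c=M3/2=-2829/3764, d=(M4−M3)/(6·2)=314/941, b=Δ3−h3·(2M3+M4)/6=-1565/1882
seg 4: a=-5, c=M4/2=4707/3764, d=(M5−M4)/(6·1)=-1569/3764, b=Δ4−h4·(2M4+M5)/6=313/1882
t_q=19/2 → seg 4, τ=1/2; S=-5+313/1882·τ+4707/3764·τ²+-1569/3764·τ³=-140211/30112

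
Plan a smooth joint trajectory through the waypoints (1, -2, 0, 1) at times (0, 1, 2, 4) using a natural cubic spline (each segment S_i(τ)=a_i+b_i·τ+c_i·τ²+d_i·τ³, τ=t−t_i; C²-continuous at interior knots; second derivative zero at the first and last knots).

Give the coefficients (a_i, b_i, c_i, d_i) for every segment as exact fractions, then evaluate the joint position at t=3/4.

  seg 0: a=1 b=-201/46 c=0 d=63/46
  seg 1: a=-2 b=-6/23 c=189/46 d=-85/46
  seg 2: a=0 b=111/46 c=-33/23 d=11/46
S(3/4) = -5003/2944

Δ: Δ0=-3, Δ1=2, Δ2=1/2
row 1: diag=4, rhs=30; c'=1/4, d'=15/2
row 2: denom=6−1·1/4=23/4; d'=(-9−1·15/2)/(23/4)=-66/23
back: M2=-66/23
back: M1=15/2−1/4·-66/23=189/23
M: M0=0, M1=189/23, M2=-66/23, M3=0
seg 0: a=1, c=M0/2=0, d=(M1−M0)/(6·1)=63/46, b=Δ0−h0·(2M0+M1)/6=-201/46
seg 1: a=-2, c=M1/2=189/46, d=(M2−M1)/(6·1)=-85/46, b=Δ1−h1·(2M1+M2)/6=-6/23
seg 2: a=0, c=M2/2=-33/23, d=(M3−M2)/(6·2)=11/46, b=Δ2−h2·(2M2+M3)/6=111/46
t_q=3/4 → seg 0, τ=3/4; S=1+-201/46·τ+0·τ²+63/46·τ³=-5003/2944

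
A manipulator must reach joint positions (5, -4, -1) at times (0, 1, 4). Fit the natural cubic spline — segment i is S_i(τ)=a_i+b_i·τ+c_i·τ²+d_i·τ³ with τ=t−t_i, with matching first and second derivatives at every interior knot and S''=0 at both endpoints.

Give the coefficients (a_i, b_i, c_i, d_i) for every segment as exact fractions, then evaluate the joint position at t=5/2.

Δ: Δ0=-9, Δ1=1
row 1: diag=8, rhs=60; c'=3/8, d'=15/2
back: M1=15/2
M: M0=0, M1=15/2, M2=0
seg 0: a=5, c=M0/2=0, d=(M1−M0)/(6·1)=5/4, b=Δ0−h0·(2M0+M1)/6=-41/4
seg 1: a=-4, c=M1/2=15/4, d=(M2−M1)/(6·3)=-5/12, b=Δ1−h1·(2M1+M2)/6=-13/2
t_q=5/2 → seg 1, τ=3/2; S=-4+-13/2·τ+15/4·τ²+-5/12·τ³=-215/32

  seg 0: a=5 b=-41/4 c=0 d=5/4
  seg 1: a=-4 b=-13/2 c=15/4 d=-5/12
S(5/2) = -215/32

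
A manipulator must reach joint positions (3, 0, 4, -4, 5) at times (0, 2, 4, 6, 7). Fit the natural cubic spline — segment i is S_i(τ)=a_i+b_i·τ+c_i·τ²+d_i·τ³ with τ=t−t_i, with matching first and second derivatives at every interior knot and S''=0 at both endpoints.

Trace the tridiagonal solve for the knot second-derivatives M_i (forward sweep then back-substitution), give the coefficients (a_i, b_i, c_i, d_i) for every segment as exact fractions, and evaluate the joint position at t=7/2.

Δ: Δ0=-3/2, Δ1=2, Δ2=-4, Δ3=9
row 1: diag=8, rhs=21; c'=1/4, d'=21/8
row 2: denom=8−2·1/4=15/2; d'=(-36−2·21/8)/(15/2)=-11/2
row 3: denom=6−2·4/15=82/15; d'=(78−2·-11/2)/(82/15)=1335/82
back: M3=1335/82
back: M2=-11/2−4/15·1335/82=-807/82
back: M1=21/8−1/4·-807/82=417/82
M: M0=0, M1=417/82, M2=-807/82, M3=1335/82, M4=0
seg 0: a=3, c=M0/2=0, d=(M1−M0)/(6·2)=139/328, b=Δ0−h0·(2M0+M1)/6=-131/41
seg 1: a=0, c=M1/2=417/164, d=(M2−M1)/(6·2)=-51/41, b=Δ1−h1·(2M1+M2)/6=155/82
seg 2: a=4, c=M2/2=-807/164, d=(M3−M2)/(6·2)=357/164, b=Δ2−h2·(2M2+M3)/6=-235/82
seg 3: a=-4, c=M3/2=1335/164, d=(M4−M3)/(6·1)=-445/164, b=Δ3−h3·(2M3+M4)/6=293/82
t_q=7/2 → seg 1, τ=3/2; S=0+155/82·τ+417/164·τ²+-51/41·τ³=2859/656

  seg 0: a=3 b=-131/41 c=0 d=139/328
  seg 1: a=0 b=155/82 c=417/164 d=-51/41
  seg 2: a=4 b=-235/82 c=-807/164 d=357/164
  seg 3: a=-4 b=293/82 c=1335/164 d=-445/164
S(7/2) = 2859/656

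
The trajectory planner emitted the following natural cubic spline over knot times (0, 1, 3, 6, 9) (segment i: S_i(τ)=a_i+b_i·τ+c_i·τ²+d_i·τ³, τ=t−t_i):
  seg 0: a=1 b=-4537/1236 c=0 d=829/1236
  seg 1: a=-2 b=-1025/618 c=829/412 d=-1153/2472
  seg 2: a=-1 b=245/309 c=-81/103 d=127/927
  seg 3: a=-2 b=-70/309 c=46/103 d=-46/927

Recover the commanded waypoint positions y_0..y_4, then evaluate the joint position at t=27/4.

y_0=1 y_1=-2 y_2=-1 y_3=-2 y_4=0
S(27/4) = -6393/3296

y_0 = S_0(0) = a_0 = 1
y_1 = S_1(0) = a_1 = -2
y_2 = S_2(0) = a_2 = -1
y_3 = S_3(0) = a_3 = -2
y_4 = S_3(3) = 0
t_q=27/4 is in segment 3 (τ=3/4); S_3(τ)=-6393/3296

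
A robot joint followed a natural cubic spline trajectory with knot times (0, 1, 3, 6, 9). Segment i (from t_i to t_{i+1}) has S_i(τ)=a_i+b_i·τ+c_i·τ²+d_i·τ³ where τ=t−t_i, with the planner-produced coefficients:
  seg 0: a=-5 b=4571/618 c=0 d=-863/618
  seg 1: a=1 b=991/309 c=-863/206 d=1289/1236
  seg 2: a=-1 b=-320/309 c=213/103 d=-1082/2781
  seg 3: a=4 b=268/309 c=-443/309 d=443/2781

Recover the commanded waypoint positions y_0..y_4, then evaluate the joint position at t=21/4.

y_0=-5 y_1=1 y_2=-1 y_3=4 y_4=-2
S(21/4) = 8923/3296

y_0 = S_0(0) = a_0 = -5
y_1 = S_1(0) = a_1 = 1
y_2 = S_2(0) = a_2 = -1
y_3 = S_3(0) = a_3 = 4
y_4 = S_3(3) = -2
t_q=21/4 is in segment 2 (τ=9/4); S_2(τ)=8923/3296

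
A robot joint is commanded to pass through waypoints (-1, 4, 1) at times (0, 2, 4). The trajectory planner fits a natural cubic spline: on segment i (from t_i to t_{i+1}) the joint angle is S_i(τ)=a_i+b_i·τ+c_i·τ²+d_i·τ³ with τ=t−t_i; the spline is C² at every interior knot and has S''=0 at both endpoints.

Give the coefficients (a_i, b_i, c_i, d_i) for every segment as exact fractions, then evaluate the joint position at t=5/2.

  seg 0: a=-1 b=7/2 c=0 d=-1/4
  seg 1: a=4 b=1/2 c=-3/2 d=1/4
S(5/2) = 125/32

Δ: Δ0=5/2, Δ1=-3/2
row 1: diag=8, rhs=-24; c'=1/4, d'=-3
back: M1=-3
M: M0=0, M1=-3, M2=0
seg 0: a=-1, c=M0/2=0, d=(M1−M0)/(6·2)=-1/4, b=Δ0−h0·(2M0+M1)/6=7/2
seg 1: a=4, c=M1/2=-3/2, d=(M2−M1)/(6·2)=1/4, b=Δ1−h1·(2M1+M2)/6=1/2
t_q=5/2 → seg 1, τ=1/2; S=4+1/2·τ+-3/2·τ²+1/4·τ³=125/32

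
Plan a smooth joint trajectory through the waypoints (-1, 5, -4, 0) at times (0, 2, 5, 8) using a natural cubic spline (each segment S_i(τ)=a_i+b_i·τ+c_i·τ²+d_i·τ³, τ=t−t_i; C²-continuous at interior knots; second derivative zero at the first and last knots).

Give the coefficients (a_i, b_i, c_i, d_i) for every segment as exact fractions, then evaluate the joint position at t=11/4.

  seg 0: a=-1 b=503/111 c=0 d=-85/222
  seg 1: a=5 b=-7/111 c=-85/37 d=439/999
  seg 2: a=-4 b=-220/111 c=184/111 d=-184/999
S(11/4) = 9107/2368

Δ: Δ0=3, Δ1=-3, Δ2=4/3
row 1: diag=10, rhs=-36; c'=3/10, d'=-18/5
row 2: denom=12−3·3/10=111/10; d'=(26−3·-18/5)/(111/10)=368/111
back: M2=368/111
back: M1=-18/5−3/10·368/111=-170/37
M: M0=0, M1=-170/37, M2=368/111, M3=0
seg 0: a=-1, c=M0/2=0, d=(M1−M0)/(6·2)=-85/222, b=Δ0−h0·(2M0+M1)/6=503/111
seg 1: a=5, c=M1/2=-85/37, d=(M2−M1)/(6·3)=439/999, b=Δ1−h1·(2M1+M2)/6=-7/111
seg 2: a=-4, c=M2/2=184/111, d=(M3−M2)/(6·3)=-184/999, b=Δ2−h2·(2M2+M3)/6=-220/111
t_q=11/4 → seg 1, τ=3/4; S=5+-7/111·τ+-85/37·τ²+439/999·τ³=9107/2368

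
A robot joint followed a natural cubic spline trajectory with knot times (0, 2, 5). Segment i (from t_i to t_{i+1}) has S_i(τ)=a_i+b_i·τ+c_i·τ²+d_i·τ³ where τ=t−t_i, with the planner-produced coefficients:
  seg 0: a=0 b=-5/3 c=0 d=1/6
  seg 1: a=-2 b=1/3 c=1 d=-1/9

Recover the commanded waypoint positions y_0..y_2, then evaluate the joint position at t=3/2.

y_0=0 y_1=-2 y_2=5
S(3/2) = -31/16

y_0 = S_0(0) = a_0 = 0
y_1 = S_1(0) = a_1 = -2
y_2 = S_1(3) = 5
t_q=3/2 is in segment 0 (τ=3/2); S_0(τ)=-31/16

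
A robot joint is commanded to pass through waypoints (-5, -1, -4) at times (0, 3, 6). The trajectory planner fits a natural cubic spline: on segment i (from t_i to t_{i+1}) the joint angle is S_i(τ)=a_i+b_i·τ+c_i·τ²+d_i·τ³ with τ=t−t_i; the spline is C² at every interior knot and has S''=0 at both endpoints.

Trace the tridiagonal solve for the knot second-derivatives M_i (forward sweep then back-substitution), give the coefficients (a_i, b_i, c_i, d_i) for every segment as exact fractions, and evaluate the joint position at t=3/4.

  seg 0: a=-5 b=23/12 c=0 d=-7/108
  seg 1: a=-1 b=1/6 c=-7/12 d=7/108
S(3/4) = -919/256

Δ: Δ0=4/3, Δ1=-1
row 1: diag=12, rhs=-14; c'=1/4, d'=-7/6
back: M1=-7/6
M: M0=0, M1=-7/6, M2=0
seg 0: a=-5, c=M0/2=0, d=(M1−M0)/(6·3)=-7/108, b=Δ0−h0·(2M0+M1)/6=23/12
seg 1: a=-1, c=M1/2=-7/12, d=(M2−M1)/(6·3)=7/108, b=Δ1−h1·(2M1+M2)/6=1/6
t_q=3/4 → seg 0, τ=3/4; S=-5+23/12·τ+0·τ²+-7/108·τ³=-919/256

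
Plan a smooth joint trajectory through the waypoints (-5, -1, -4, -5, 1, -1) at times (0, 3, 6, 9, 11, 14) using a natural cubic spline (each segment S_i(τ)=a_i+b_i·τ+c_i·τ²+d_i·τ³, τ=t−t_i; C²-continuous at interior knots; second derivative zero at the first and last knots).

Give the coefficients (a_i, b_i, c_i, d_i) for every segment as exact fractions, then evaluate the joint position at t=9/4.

  seg 0: a=-5 b=316/165 c=0 d=-32/495
  seg 1: a=-1 b=28/165 c=-32/55 d=19/297
  seg 2: a=-4 b=-263/165 c=-1/165 d=211/1485
  seg 3: a=-5 b=364/165 c=14/11 d=-289/660
  seg 4: a=1 b=337/165 c=-149/110 d=149/990
S(9/4) = -157/110

Δ: Δ0=4/3, Δ1=-1, Δ2=-1/3, Δ3=3, Δ4=-2/3
row 1: diag=12, rhs=-14; c'=1/4, d'=-7/6
row 2: denom=12−3·1/4=45/4; d'=(4−3·-7/6)/(45/4)=2/3
row 3: denom=10−3·4/15=46/5; d'=(20−3·2/3)/(46/5)=45/23
row 4: denom=10−2·5/23=220/23; d'=(-22−2·45/23)/(220/23)=-149/55
back: M4=-149/55
back: M3=45/23−5/23·-149/55=28/11
back: M2=2/3−4/15·28/11=-2/165
back: M1=-7/6−1/4·-2/165=-64/55
M: M0=0, M1=-64/55, M2=-2/165, M3=28/11, M4=-149/55, M5=0
seg 0: a=-5, c=M0/2=0, d=(M1−M0)/(6·3)=-32/495, b=Δ0−h0·(2M0+M1)/6=316/165
seg 1: a=-1, c=M1/2=-32/55, d=(M2−M1)/(6·3)=19/297, b=Δ1−h1·(2M1+M2)/6=28/165
seg 2: a=-4, c=M2/2=-1/165, d=(M3−M2)/(6·3)=211/1485, b=Δ2−h2·(2M2+M3)/6=-263/165
seg 3: a=-5, c=M3/2=14/11, d=(M4−M3)/(6·2)=-289/660, b=Δ3−h3·(2M3+M4)/6=364/165
seg 4: a=1, c=M4/2=-149/110, d=(M5−M4)/(6·3)=149/990, b=Δ4−h4·(2M4+M5)/6=337/165
t_q=9/4 → seg 0, τ=9/4; S=-5+316/165·τ+0·τ²+-32/495·τ³=-157/110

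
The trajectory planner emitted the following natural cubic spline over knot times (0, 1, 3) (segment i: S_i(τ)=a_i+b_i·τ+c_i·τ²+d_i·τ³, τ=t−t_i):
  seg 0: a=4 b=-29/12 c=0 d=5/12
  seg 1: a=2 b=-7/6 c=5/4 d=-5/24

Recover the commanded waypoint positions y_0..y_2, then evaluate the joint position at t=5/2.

y_0=4 y_1=2 y_2=3
S(5/2) = 151/64

y_0 = S_0(0) = a_0 = 4
y_1 = S_1(0) = a_1 = 2
y_2 = S_1(2) = 3
t_q=5/2 is in segment 1 (τ=3/2); S_1(τ)=151/64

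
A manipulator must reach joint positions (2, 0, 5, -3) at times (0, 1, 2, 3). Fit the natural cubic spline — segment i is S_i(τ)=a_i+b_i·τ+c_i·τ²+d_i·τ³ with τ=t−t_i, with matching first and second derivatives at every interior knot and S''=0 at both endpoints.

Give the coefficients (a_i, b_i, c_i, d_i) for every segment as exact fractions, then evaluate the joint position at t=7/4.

  seg 0: a=2 b=-71/15 c=0 d=41/15
  seg 1: a=0 b=52/15 c=41/5 d=-20/3
  seg 2: a=5 b=-2/15 c=-59/5 d=59/15
S(7/4) = 22/5

Δ: Δ0=-2, Δ1=5, Δ2=-8
row 1: diag=4, rhs=42; c'=1/4, d'=21/2
row 2: denom=4−1·1/4=15/4; d'=(-78−1·21/2)/(15/4)=-118/5
back: M2=-118/5
back: M1=21/2−1/4·-118/5=82/5
M: M0=0, M1=82/5, M2=-118/5, M3=0
seg 0: a=2, c=M0/2=0, d=(M1−M0)/(6·1)=41/15, b=Δ0−h0·(2M0+M1)/6=-71/15
seg 1: a=0, c=M1/2=41/5, d=(M2−M1)/(6·1)=-20/3, b=Δ1−h1·(2M1+M2)/6=52/15
seg 2: a=5, c=M2/2=-59/5, d=(M3−M2)/(6·1)=59/15, b=Δ2−h2·(2M2+M3)/6=-2/15
t_q=7/4 → seg 1, τ=3/4; S=0+52/15·τ+41/5·τ²+-20/3·τ³=22/5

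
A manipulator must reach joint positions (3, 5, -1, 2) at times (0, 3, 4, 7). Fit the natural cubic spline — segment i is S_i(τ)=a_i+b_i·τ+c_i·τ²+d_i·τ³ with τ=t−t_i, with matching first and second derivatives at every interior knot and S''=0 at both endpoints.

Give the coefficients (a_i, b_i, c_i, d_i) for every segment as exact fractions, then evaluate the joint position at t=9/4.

  seg 0: a=3 b=223/63 c=0 d=-181/567
  seg 1: a=5 b=-320/63 c=-181/63 d=41/21
  seg 2: a=-1 b=-313/63 c=188/63 d=-188/567
S(9/4) = 469/64

Δ: Δ0=2/3, Δ1=-6, Δ2=1
row 1: diag=8, rhs=-40; c'=1/8, d'=-5
row 2: denom=8−1·1/8=63/8; d'=(42−1·-5)/(63/8)=376/63
back: M2=376/63
back: M1=-5−1/8·376/63=-362/63
M: M0=0, M1=-362/63, M2=376/63, M3=0
seg 0: a=3, c=M0/2=0, d=(M1−M0)/(6·3)=-181/567, b=Δ0−h0·(2M0+M1)/6=223/63
seg 1: a=5, c=M1/2=-181/63, d=(M2−M1)/(6·1)=41/21, b=Δ1−h1·(2M1+M2)/6=-320/63
seg 2: a=-1, c=M2/2=188/63, d=(M3−M2)/(6·3)=-188/567, b=Δ2−h2·(2M2+M3)/6=-313/63
t_q=9/4 → seg 0, τ=9/4; S=3+223/63·τ+0·τ²+-181/567·τ³=469/64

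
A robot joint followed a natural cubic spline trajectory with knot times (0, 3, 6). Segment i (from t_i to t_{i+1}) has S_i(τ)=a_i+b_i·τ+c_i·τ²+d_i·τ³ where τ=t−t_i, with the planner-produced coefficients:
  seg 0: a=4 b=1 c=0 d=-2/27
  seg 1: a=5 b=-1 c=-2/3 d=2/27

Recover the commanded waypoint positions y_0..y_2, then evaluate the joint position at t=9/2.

y_0=4 y_1=5 y_2=-2
S(9/2) = 9/4

y_0 = S_0(0) = a_0 = 4
y_1 = S_1(0) = a_1 = 5
y_2 = S_1(3) = -2
t_q=9/2 is in segment 1 (τ=3/2); S_1(τ)=9/4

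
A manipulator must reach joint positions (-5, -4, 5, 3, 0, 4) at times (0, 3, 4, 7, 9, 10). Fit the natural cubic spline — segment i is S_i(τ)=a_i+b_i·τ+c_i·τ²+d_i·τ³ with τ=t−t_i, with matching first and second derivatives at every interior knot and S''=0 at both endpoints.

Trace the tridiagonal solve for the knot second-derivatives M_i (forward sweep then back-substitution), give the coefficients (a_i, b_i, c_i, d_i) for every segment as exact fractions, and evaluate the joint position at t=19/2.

  seg 0: a=-5 b=-297/86 c=0 d=977/2322
  seg 1: a=-4 b=340/43 c=977/258 d=-695/258
  seg 2: a=5 b=1909/258 c=-554/129 d=1243/2322
  seg 3: a=3 b=-505/129 c=45/86 d=353/1032
  seg 4: a=0 b=589/258 c=443/172 d=-443/516
S(19/2) = 2309/1376

Δ: Δ0=1/3, Δ1=9, Δ2=-2/3, Δ3=-3/2, Δ4=4
row 1: diag=8, rhs=52; c'=1/8, d'=13/2
row 2: denom=8−1·1/8=63/8; d'=(-58−1·13/2)/(63/8)=-172/21
row 3: denom=10−3·8/21=62/7; d'=(-5−3·-172/21)/(62/7)=137/62
row 4: denom=6−2·7/31=172/31; d'=(33−2·137/62)/(172/31)=443/86
back: M4=443/86
back: M3=137/62−7/31·443/86=45/43
back: M2=-172/21−8/21·45/43=-1108/129
back: M1=13/2−1/8·-1108/129=977/129
M: M0=0, M1=977/129, M2=-1108/129, M3=45/43, M4=443/86, M5=0
seg 0: a=-5, c=M0/2=0, d=(M1−M0)/(6·3)=977/2322, b=Δ0−h0·(2M0+M1)/6=-297/86
seg 1: a=-4, c=M1/2=977/258, d=(M2−M1)/(6·1)=-695/258, b=Δ1−h1·(2M1+M2)/6=340/43
seg 2: a=5, c=M2/2=-554/129, d=(M3−M2)/(6·3)=1243/2322, b=Δ2−h2·(2M2+M3)/6=1909/258
seg 3: a=3, c=M3/2=45/86, d=(M4−M3)/(6·2)=353/1032, b=Δ3−h3·(2M3+M4)/6=-505/129
seg 4: a=0, c=M4/2=443/172, d=(M5−M4)/(6·1)=-443/516, b=Δ4−h4·(2M4+M5)/6=589/258
t_q=19/2 → seg 4, τ=1/2; S=0+589/258·τ+443/172·τ²+-443/516·τ³=2309/1376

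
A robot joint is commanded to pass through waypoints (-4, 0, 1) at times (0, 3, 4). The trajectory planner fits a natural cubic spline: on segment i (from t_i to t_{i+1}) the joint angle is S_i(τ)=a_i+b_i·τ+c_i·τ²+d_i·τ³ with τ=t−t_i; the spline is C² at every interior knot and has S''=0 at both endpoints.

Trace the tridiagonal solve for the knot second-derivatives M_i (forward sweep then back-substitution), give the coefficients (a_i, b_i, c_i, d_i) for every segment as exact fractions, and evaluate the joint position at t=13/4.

  seg 0: a=-4 b=35/24 c=0 d=-1/72
  seg 1: a=0 b=13/12 c=-1/8 d=1/24
S(13/4) = 135/512

Δ: Δ0=4/3, Δ1=1
row 1: diag=8, rhs=-2; c'=1/8, d'=-1/4
back: M1=-1/4
M: M0=0, M1=-1/4, M2=0
seg 0: a=-4, c=M0/2=0, d=(M1−M0)/(6·3)=-1/72, b=Δ0−h0·(2M0+M1)/6=35/24
seg 1: a=0, c=M1/2=-1/8, d=(M2−M1)/(6·1)=1/24, b=Δ1−h1·(2M1+M2)/6=13/12
t_q=13/4 → seg 1, τ=1/4; S=0+13/12·τ+-1/8·τ²+1/24·τ³=135/512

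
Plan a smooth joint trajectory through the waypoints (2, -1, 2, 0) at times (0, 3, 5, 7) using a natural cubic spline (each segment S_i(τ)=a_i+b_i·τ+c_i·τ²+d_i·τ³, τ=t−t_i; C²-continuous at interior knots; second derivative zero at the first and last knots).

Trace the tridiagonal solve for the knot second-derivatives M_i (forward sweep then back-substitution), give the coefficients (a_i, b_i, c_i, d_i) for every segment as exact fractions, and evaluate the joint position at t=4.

  seg 0: a=2 b=-151/76 c=0 d=25/228
  seg 1: a=-1 b=37/38 c=75/76 d=-55/152
  seg 2: a=2 b=11/19 c=-45/38 d=15/76
S(4) = 91/152

Δ: Δ0=-1, Δ1=3/2, Δ2=-1
row 1: diag=10, rhs=15; c'=1/5, d'=3/2
row 2: denom=8−2·1/5=38/5; d'=(-15−2·3/2)/(38/5)=-45/19
back: M2=-45/19
back: M1=3/2−1/5·-45/19=75/38
M: M0=0, M1=75/38, M2=-45/19, M3=0
seg 0: a=2, c=M0/2=0, d=(M1−M0)/(6·3)=25/228, b=Δ0−h0·(2M0+M1)/6=-151/76
seg 1: a=-1, c=M1/2=75/76, d=(M2−M1)/(6·2)=-55/152, b=Δ1−h1·(2M1+M2)/6=37/38
seg 2: a=2, c=M2/2=-45/38, d=(M3−M2)/(6·2)=15/76, b=Δ2−h2·(2M2+M3)/6=11/19
t_q=4 → seg 1, τ=1; S=-1+37/38·τ+75/76·τ²+-55/152·τ³=91/152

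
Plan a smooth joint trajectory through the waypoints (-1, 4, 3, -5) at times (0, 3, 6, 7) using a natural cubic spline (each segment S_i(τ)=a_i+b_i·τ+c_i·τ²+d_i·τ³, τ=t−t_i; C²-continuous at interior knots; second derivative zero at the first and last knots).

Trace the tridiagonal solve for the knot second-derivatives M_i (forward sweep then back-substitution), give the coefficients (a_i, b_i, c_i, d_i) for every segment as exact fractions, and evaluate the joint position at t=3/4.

  seg 0: a=-1 b=124/87 c=0 d=7/261
  seg 1: a=4 b=187/87 c=7/29 d=-31/87
  seg 2: a=3 b=-524/87 c=-86/29 d=86/87
S(3/4) = 149/1856

Δ: Δ0=5/3, Δ1=-1/3, Δ2=-8
row 1: diag=12, rhs=-12; c'=1/4, d'=-1
row 2: denom=8−3·1/4=29/4; d'=(-46−3·-1)/(29/4)=-172/29
back: M2=-172/29
back: M1=-1−1/4·-172/29=14/29
M: M0=0, M1=14/29, M2=-172/29, M3=0
seg 0: a=-1, c=M0/2=0, d=(M1−M0)/(6·3)=7/261, b=Δ0−h0·(2M0+M1)/6=124/87
seg 1: a=4, c=M1/2=7/29, d=(M2−M1)/(6·3)=-31/87, b=Δ1−h1·(2M1+M2)/6=187/87
seg 2: a=3, c=M2/2=-86/29, d=(M3−M2)/(6·1)=86/87, b=Δ2−h2·(2M2+M3)/6=-524/87
t_q=3/4 → seg 0, τ=3/4; S=-1+124/87·τ+0·τ²+7/261·τ³=149/1856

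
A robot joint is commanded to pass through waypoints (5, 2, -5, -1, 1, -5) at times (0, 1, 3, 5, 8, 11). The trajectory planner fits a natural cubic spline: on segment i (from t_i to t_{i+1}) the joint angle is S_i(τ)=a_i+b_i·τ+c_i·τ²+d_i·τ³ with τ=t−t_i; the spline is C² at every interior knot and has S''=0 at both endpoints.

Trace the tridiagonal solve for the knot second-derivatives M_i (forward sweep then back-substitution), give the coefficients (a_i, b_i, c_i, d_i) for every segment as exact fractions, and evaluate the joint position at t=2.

  seg 0: a=5 b=-12115/4596 c=0 d=-1673/4596
  seg 1: a=2 b=-8567/2298 c=-1673/1532 d=5543/9192
  seg 2: a=-5 b=-988/1149 c=1935/766 d=-2519/4596
  seg 3: a=-1 b=3065/1149 c=-292/383 d=329/10341
  seg 4: a=1 b=-1204/1149 c=-547/1149 d=547/10341
S(2) = -6793/3064

Δ: Δ0=-3, Δ1=-7/2, Δ2=2, Δ3=2/3, Δ4=-2
row 1: diag=6, rhs=-3; c'=1/3, d'=-1/2
row 2: denom=8−2·1/3=22/3; d'=(33−2·-1/2)/(22/3)=51/11
row 3: denom=10−2·3/11=104/11; d'=(-8−2·51/11)/(104/11)=-95/52
row 4: denom=12−3·33/104=1149/104; d'=(-16−3·-95/52)/(1149/104)=-1094/1149
back: M4=-1094/1149
back: M3=-95/52−33/104·-1094/1149=-584/383
back: M2=51/11−3/11·-584/383=1935/383
back: M1=-1/2−1/3·1935/383=-1673/766
M: M0=0, M1=-1673/766, M2=1935/383, M3=-584/383, M4=-1094/1149, M5=0
seg 0: a=5, c=M0/2=0, d=(M1−M0)/(6·1)=-1673/4596, b=Δ0−h0·(2M0+M1)/6=-12115/4596
seg 1: a=2, c=M1/2=-1673/1532, d=(M2−M1)/(6·2)=5543/9192, b=Δ1−h1·(2M1+M2)/6=-8567/2298
seg 2: a=-5, c=M2/2=1935/766, d=(M3−M2)/(6·2)=-2519/4596, b=Δ2−h2·(2M2+M3)/6=-988/1149
seg 3: a=-1, c=M3/2=-292/383, d=(M4−M3)/(6·3)=329/10341, b=Δ3−h3·(2M3+M4)/6=3065/1149
seg 4: a=1, c=M4/2=-547/1149, d=(M5−M4)/(6·3)=547/10341, b=Δ4−h4·(2M4+M5)/6=-1204/1149
t_q=2 → seg 1, τ=1; S=2+-8567/2298·τ+-1673/1532·τ²+5543/9192·τ³=-6793/3064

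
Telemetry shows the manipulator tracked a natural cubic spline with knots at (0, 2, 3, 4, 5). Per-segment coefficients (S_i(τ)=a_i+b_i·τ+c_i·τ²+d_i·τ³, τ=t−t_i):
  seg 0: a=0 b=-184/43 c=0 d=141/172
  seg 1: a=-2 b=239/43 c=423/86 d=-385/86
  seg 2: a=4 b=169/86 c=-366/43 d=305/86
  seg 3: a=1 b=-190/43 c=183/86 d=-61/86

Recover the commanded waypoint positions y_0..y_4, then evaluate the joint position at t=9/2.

y_0=0 y_1=-2 y_2=4 y_3=1 y_4=-2
S(9/2) = -527/688

y_0 = S_0(0) = a_0 = 0
y_1 = S_1(0) = a_1 = -2
y_2 = S_2(0) = a_2 = 4
y_3 = S_3(0) = a_3 = 1
y_4 = S_3(1) = -2
t_q=9/2 is in segment 3 (τ=1/2); S_3(τ)=-527/688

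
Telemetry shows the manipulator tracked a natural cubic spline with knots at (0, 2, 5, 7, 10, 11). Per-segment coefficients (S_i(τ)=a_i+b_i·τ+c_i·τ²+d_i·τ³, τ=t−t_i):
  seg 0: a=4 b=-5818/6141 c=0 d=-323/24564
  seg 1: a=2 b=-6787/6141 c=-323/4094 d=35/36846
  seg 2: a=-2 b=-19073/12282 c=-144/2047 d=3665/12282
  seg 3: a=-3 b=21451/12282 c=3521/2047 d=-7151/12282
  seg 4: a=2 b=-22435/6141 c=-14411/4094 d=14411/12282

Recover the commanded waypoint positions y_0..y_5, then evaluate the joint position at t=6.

y_0=4 y_1=2 y_2=-2 y_3=-3 y_4=2 y_5=-4
S(6) = -6806/2047

y_0 = S_0(0) = a_0 = 4
y_1 = S_1(0) = a_1 = 2
y_2 = S_2(0) = a_2 = -2
y_3 = S_3(0) = a_3 = -3
y_4 = S_4(0) = a_4 = 2
y_5 = S_4(1) = -4
t_q=6 is in segment 2 (τ=1); S_2(τ)=-6806/2047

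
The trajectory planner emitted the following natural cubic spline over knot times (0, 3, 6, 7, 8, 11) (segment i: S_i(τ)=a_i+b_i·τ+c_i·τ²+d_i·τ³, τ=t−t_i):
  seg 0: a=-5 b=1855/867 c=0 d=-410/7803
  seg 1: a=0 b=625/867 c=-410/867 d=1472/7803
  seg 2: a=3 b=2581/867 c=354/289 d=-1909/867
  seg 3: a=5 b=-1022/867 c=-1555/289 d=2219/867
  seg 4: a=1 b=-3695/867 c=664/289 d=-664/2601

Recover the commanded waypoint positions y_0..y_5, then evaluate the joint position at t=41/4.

y_0=-5 y_1=0 y_2=3 y_3=5 y_4=1 y_5=2
S(41/4) = 311/2312

y_0 = S_0(0) = a_0 = -5
y_1 = S_1(0) = a_1 = 0
y_2 = S_2(0) = a_2 = 3
y_3 = S_3(0) = a_3 = 5
y_4 = S_4(0) = a_4 = 1
y_5 = S_4(3) = 2
t_q=41/4 is in segment 4 (τ=9/4); S_4(τ)=311/2312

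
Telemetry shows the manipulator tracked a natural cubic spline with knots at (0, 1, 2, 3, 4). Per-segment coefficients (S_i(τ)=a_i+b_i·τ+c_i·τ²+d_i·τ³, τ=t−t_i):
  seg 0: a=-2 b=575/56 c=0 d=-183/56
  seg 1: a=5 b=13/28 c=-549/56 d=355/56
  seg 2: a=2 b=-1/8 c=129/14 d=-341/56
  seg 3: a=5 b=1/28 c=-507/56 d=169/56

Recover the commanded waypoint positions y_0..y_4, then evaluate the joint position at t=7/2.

y_0 = S_0(0) = a_0 = -2
y_1 = S_1(0) = a_1 = 5
y_2 = S_2(0) = a_2 = 2
y_3 = S_3(0) = a_3 = 5
y_4 = S_3(1) = -1
t_q=7/2 is in segment 3 (τ=1/2); S_3(τ)=1403/448

y_0=-2 y_1=5 y_2=2 y_3=5 y_4=-1
S(7/2) = 1403/448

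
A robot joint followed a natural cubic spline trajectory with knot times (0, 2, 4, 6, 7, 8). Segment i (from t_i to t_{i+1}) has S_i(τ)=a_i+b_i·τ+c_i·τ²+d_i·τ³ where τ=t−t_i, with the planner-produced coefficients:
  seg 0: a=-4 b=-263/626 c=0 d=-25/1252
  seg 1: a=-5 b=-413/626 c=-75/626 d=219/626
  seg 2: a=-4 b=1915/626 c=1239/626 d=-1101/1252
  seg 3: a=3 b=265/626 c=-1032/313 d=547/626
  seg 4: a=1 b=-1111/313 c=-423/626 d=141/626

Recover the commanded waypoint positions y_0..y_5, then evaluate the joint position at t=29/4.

y_0 = S_0(0) = a_0 = -4
y_1 = S_1(0) = a_1 = -5
y_2 = S_2(0) = a_2 = -4
y_3 = S_3(0) = a_3 = 3
y_4 = S_4(0) = a_4 = 1
y_5 = S_4(1) = -3
t_q=29/4 is in segment 4 (τ=1/4); S_4(τ)=2961/40064

y_0=-4 y_1=-5 y_2=-4 y_3=3 y_4=1 y_5=-3
S(29/4) = 2961/40064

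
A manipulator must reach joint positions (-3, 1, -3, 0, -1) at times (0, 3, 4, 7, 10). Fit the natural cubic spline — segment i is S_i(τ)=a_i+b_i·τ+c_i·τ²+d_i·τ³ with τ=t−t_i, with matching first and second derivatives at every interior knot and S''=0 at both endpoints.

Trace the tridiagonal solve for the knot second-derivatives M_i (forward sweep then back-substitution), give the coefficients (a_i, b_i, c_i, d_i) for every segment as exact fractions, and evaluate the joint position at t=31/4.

  seg 0: a=-3 b=208/57 c=0 d=-44/171
  seg 1: a=1 b=-188/57 c=-44/19 d=92/57
  seg 2: a=-3 b=-176/57 c=48/19 d=-199/513
  seg 3: a=0 b=91/57 c=-55/57 d=55/513
S(31/4) = 851/1216

Δ: Δ0=4/3, Δ1=-4, Δ2=1, Δ3=-1/3
row 1: diag=8, rhs=-32; c'=1/8, d'=-4
row 2: denom=8−1·1/8=63/8; d'=(30−1·-4)/(63/8)=272/63
row 3: denom=12−3·8/21=76/7; d'=(-8−3·272/63)/(76/7)=-110/57
back: M3=-110/57
back: M2=272/63−8/21·-110/57=96/19
back: M1=-4−1/8·96/19=-88/19
M: M0=0, M1=-88/19, M2=96/19, M3=-110/57, M4=0
seg 0: a=-3, c=M0/2=0, d=(M1−M0)/(6·3)=-44/171, b=Δ0−h0·(2M0+M1)/6=208/57
seg 1: a=1, c=M1/2=-44/19, d=(M2−M1)/(6·1)=92/57, b=Δ1−h1·(2M1+M2)/6=-188/57
seg 2: a=-3, c=M2/2=48/19, d=(M3−M2)/(6·3)=-199/513, b=Δ2−h2·(2M2+M3)/6=-176/57
seg 3: a=0, c=M3/2=-55/57, d=(M4−M3)/(6·3)=55/513, b=Δ3−h3·(2M3+M4)/6=91/57
t_q=31/4 → seg 3, τ=3/4; S=0+91/57·τ+-55/57·τ²+55/513·τ³=851/1216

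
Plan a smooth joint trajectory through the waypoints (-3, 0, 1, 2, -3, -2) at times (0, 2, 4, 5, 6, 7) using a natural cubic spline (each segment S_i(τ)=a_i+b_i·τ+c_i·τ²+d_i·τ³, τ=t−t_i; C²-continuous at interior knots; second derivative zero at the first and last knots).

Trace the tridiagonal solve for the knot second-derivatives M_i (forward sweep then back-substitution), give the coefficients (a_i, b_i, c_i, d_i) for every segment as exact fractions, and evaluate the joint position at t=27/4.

  seg 0: a=-3 b=316/157 c=0 d=-161/1256
  seg 1: a=0 b=149/314 c=-483/628 d=491/1256
  seg 2: a=1 b=328/157 c=495/314 d=-837/314
  seg 3: a=2 b=-865/314 c=-1008/157 d=1311/314
  seg 4: a=-3 b=-482/157 c=1917/314 d=-639/314
S(27/4) = -54801/20096

Δ: Δ0=3/2, Δ1=1/2, Δ2=1, Δ3=-5, Δ4=1
row 1: diag=8, rhs=-6; c'=1/4, d'=-3/4
row 2: denom=6−2·1/4=11/2; d'=(3−2·-3/4)/(11/2)=9/11
row 3: denom=4−1·2/11=42/11; d'=(-36−1·9/11)/(42/11)=-135/14
row 4: denom=4−1·11/42=157/42; d'=(36−1·-135/14)/(157/42)=1917/157
back: M4=1917/157
back: M3=-135/14−11/42·1917/157=-2016/157
back: M2=9/11−2/11·-2016/157=495/157
back: M1=-3/4−1/4·495/157=-483/314
M: M0=0, M1=-483/314, M2=495/157, M3=-2016/157, M4=1917/157, M5=0
seg 0: a=-3, c=M0/2=0, d=(M1−M0)/(6·2)=-161/1256, b=Δ0−h0·(2M0+M1)/6=316/157
seg 1: a=0, c=M1/2=-483/628, d=(M2−M1)/(6·2)=491/1256, b=Δ1−h1·(2M1+M2)/6=149/314
seg 2: a=1, c=M2/2=495/314, d=(M3−M2)/(6·1)=-837/314, b=Δ2−h2·(2M2+M3)/6=328/157
seg 3: a=2, c=M3/2=-1008/157, d=(M4−M3)/(6·1)=1311/314, b=Δ3−h3·(2M3+M4)/6=-865/314
seg 4: a=-3, c=M4/2=1917/314, d=(M5−M4)/(6·1)=-639/314, b=Δ4−h4·(2M4+M5)/6=-482/157
t_q=27/4 → seg 4, τ=3/4; S=-3+-482/157·τ+1917/314·τ²+-639/314·τ³=-54801/20096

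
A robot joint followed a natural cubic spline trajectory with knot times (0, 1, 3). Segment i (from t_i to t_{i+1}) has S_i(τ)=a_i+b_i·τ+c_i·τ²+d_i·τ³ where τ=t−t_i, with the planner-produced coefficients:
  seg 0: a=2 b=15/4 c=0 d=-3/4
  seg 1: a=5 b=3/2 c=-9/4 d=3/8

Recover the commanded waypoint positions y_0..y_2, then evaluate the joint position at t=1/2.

y_0=2 y_1=5 y_2=2
S(1/2) = 121/32

y_0 = S_0(0) = a_0 = 2
y_1 = S_1(0) = a_1 = 5
y_2 = S_1(2) = 2
t_q=1/2 is in segment 0 (τ=1/2); S_0(τ)=121/32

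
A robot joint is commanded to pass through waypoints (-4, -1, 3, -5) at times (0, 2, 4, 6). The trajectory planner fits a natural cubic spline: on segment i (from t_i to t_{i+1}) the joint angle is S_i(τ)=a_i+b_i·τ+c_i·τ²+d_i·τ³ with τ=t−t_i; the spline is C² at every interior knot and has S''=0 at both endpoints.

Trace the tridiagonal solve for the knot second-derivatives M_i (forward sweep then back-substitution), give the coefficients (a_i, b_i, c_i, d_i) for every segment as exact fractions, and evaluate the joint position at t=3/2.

  seg 0: a=-4 b=29/30 c=0 d=2/15
  seg 1: a=-1 b=77/30 c=4/5 d=-13/24
  seg 2: a=3 b=-11/15 c=-49/20 d=49/120
S(3/2) = -21/10

Δ: Δ0=3/2, Δ1=2, Δ2=-4
row 1: diag=8, rhs=3; c'=1/4, d'=3/8
row 2: denom=8−2·1/4=15/2; d'=(-36−2·3/8)/(15/2)=-49/10
back: M2=-49/10
back: M1=3/8−1/4·-49/10=8/5
M: M0=0, M1=8/5, M2=-49/10, M3=0
seg 0: a=-4, c=M0/2=0, d=(M1−M0)/(6·2)=2/15, b=Δ0−h0·(2M0+M1)/6=29/30
seg 1: a=-1, c=M1/2=4/5, d=(M2−M1)/(6·2)=-13/24, b=Δ1−h1·(2M1+M2)/6=77/30
seg 2: a=3, c=M2/2=-49/20, d=(M3−M2)/(6·2)=49/120, b=Δ2−h2·(2M2+M3)/6=-11/15
t_q=3/2 → seg 0, τ=3/2; S=-4+29/30·τ+0·τ²+2/15·τ³=-21/10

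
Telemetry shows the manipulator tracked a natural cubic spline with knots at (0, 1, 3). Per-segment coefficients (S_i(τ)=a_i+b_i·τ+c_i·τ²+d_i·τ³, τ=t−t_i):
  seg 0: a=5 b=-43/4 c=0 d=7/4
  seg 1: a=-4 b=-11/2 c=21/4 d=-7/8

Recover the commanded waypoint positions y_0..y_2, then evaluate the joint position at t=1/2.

y_0=5 y_1=-4 y_2=-1
S(1/2) = -5/32

y_0 = S_0(0) = a_0 = 5
y_1 = S_1(0) = a_1 = -4
y_2 = S_1(2) = -1
t_q=1/2 is in segment 0 (τ=1/2); S_0(τ)=-5/32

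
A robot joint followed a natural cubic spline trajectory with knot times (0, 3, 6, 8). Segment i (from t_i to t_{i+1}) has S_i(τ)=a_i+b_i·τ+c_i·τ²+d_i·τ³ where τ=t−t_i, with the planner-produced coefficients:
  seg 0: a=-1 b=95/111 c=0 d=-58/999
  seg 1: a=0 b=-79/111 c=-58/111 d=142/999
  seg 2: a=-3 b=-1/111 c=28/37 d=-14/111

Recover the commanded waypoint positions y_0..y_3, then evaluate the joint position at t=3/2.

y_0=-1 y_1=0 y_2=-3 y_3=-1
S(3/2) = 13/148

y_0 = S_0(0) = a_0 = -1
y_1 = S_1(0) = a_1 = 0
y_2 = S_2(0) = a_2 = -3
y_3 = S_2(2) = -1
t_q=3/2 is in segment 0 (τ=3/2); S_0(τ)=13/148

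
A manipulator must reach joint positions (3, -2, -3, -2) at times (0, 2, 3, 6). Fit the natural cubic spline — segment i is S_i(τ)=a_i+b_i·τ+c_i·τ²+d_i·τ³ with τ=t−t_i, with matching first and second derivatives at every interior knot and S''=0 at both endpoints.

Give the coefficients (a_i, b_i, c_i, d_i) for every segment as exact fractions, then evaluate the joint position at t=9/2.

  seg 0: a=3 b=-833/282 c=0 d=16/141
  seg 1: a=-2 b=-449/282 c=32/47 d=-25/282
  seg 2: a=-3 b=-70/141 c=39/94 d=-13/282
S(9/2) = -2231/752

Δ: Δ0=-5/2, Δ1=-1, Δ2=1/3
row 1: diag=6, rhs=9; c'=1/6, d'=3/2
row 2: denom=8−1·1/6=47/6; d'=(8−1·3/2)/(47/6)=39/47
back: M2=39/47
back: M1=3/2−1/6·39/47=64/47
M: M0=0, M1=64/47, M2=39/47, M3=0
seg 0: a=3, c=M0/2=0, d=(M1−M0)/(6·2)=16/141, b=Δ0−h0·(2M0+M1)/6=-833/282
seg 1: a=-2, c=M1/2=32/47, d=(M2−M1)/(6·1)=-25/282, b=Δ1−h1·(2M1+M2)/6=-449/282
seg 2: a=-3, c=M2/2=39/94, d=(M3−M2)/(6·3)=-13/282, b=Δ2−h2·(2M2+M3)/6=-70/141
t_q=9/2 → seg 2, τ=3/2; S=-3+-70/141·τ+39/94·τ²+-13/282·τ³=-2231/752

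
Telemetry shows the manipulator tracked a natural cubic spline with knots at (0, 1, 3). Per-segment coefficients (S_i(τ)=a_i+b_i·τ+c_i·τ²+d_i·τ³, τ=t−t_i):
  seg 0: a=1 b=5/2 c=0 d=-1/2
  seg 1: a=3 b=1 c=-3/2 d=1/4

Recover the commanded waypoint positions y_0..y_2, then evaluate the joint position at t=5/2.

y_0 = S_0(0) = a_0 = 1
y_1 = S_1(0) = a_1 = 3
y_2 = S_1(2) = 1
t_q=5/2 is in segment 1 (τ=3/2); S_1(τ)=63/32

y_0=1 y_1=3 y_2=1
S(5/2) = 63/32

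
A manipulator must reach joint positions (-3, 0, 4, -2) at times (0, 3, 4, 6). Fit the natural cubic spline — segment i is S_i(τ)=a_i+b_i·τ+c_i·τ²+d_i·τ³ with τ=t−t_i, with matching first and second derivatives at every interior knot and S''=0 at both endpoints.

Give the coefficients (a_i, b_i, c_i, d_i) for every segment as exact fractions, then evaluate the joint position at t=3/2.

Δ: Δ0=1, Δ1=4, Δ2=-3
row 1: diag=8, rhs=18; c'=1/8, d'=9/4
row 2: denom=6−1·1/8=47/8; d'=(-42−1·9/4)/(47/8)=-354/47
back: M2=-354/47
back: M1=9/4−1/8·-354/47=150/47
M: M0=0, M1=150/47, M2=-354/47, M3=0
seg 0: a=-3, c=M0/2=0, d=(M1−M0)/(6·3)=25/141, b=Δ0−h0·(2M0+M1)/6=-28/47
seg 1: a=0, c=M1/2=75/47, d=(M2−M1)/(6·1)=-84/47, b=Δ1−h1·(2M1+M2)/6=197/47
seg 2: a=4, c=M2/2=-177/47, d=(M3−M2)/(6·2)=59/94, b=Δ2−h2·(2M2+M3)/6=95/47
t_q=3/2 → seg 0, τ=3/2; S=-3+-28/47·τ+0·τ²+25/141·τ³=-1239/376

  seg 0: a=-3 b=-28/47 c=0 d=25/141
  seg 1: a=0 b=197/47 c=75/47 d=-84/47
  seg 2: a=4 b=95/47 c=-177/47 d=59/94
S(3/2) = -1239/376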